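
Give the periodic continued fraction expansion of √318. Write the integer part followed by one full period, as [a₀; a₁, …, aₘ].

[17; 1, 4, 1, 34]

a₀ = ⌊√318⌋ = 17.
With m₀=0, d₀=1 and mₖ₊₁ = dₖaₖ − mₖ, dₖ₊₁ = (n − mₖ₊₁²)/dₖ, aₖ₊₁ = ⌊(a₀+mₖ₊₁)/dₖ₊₁⌋:
  k=1: m=17, d=29, a=1
  k=2: m=12, d=6, a=4
  k=3: m=12, d=29, a=1
  k=4: m=17, d=1, a=34
d=1 and a=2a₀=34 at k=4, so the next step gives (m, d) = (17, 29) again — its k=1 value — and the period has length 4.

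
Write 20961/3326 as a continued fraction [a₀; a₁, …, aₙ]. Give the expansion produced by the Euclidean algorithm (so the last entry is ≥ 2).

[6; 3, 3, 4, 3, 7, 1, 2]

20961 = 6×3326 + 1005
3326 = 3×1005 + 311
1005 = 3×311 + 72
311 = 4×72 + 23
72 = 3×23 + 3
23 = 7×3 + 2
3 = 1×2 + 1
2 = 2×1 + 0  (stop)
So 20961/3326 = [6; 3, 3, 4, 3, 7, 1, 2].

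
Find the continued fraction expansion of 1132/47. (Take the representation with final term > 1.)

1132 = 24*47 + 4
47 = 11*4 + 3
4 = 1*3 + 1
3 = 3*1 + 0  (stop)
So 1132/47 = [24; 11, 1, 3].

[24; 11, 1, 3]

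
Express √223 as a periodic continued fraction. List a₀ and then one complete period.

[14; 1, 13, 1, 28]

a₀ = ⌊√223⌋ = 14.
With m₀=0, d₀=1 and mₖ₊₁ = dₖaₖ − mₖ, dₖ₊₁ = (n − mₖ₊₁²)/dₖ, aₖ₊₁ = ⌊(a₀+mₖ₊₁)/dₖ₊₁⌋:
  k=1: m=14, d=27, a=1
  k=2: m=13, d=2, a=13
  k=3: m=13, d=27, a=1
  k=4: m=14, d=1, a=28
d=1 and a=2a₀=28 at k=4, so the next step gives (m, d) = (14, 27) again — its k=1 value — and the period has length 4.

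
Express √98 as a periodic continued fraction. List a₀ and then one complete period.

a₀ = ⌊√98⌋ = 9.
With m₀=0, d₀=1 and mₖ₊₁ = dₖaₖ − mₖ, dₖ₊₁ = (n − mₖ₊₁²)/dₖ, aₖ₊₁ = ⌊(a₀+mₖ₊₁)/dₖ₊₁⌋:
  k=1: m=9, d=17, a=1
  k=2: m=8, d=2, a=8
  k=3: m=8, d=17, a=1
  k=4: m=9, d=1, a=18
d=1 and a=2a₀=18 at k=4, so the next step gives (m, d) = (9, 17) again — its k=1 value — and the period has length 4.

[9; 1, 8, 1, 18]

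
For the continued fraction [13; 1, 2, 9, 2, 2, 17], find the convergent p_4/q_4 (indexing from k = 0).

807/59

Using pₖ = aₖpₖ₋₁ + pₖ₋₂, qₖ = aₖqₖ₋₁ + qₖ₋₂ (with p₋₁=1, p₋₂=0, q₋₁=0, q₋₂=1):
  k=0: a=13, p=13, q=1
  k=1: a=1, p=14, q=1
  k=2: a=2, p=41, q=3
  k=3: a=9, p=383, q=28
  k=4: a=2, p=807, q=59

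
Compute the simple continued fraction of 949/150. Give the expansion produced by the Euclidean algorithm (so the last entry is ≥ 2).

949 = 6*150 + 49
150 = 3*49 + 3
49 = 16*3 + 1
3 = 3*1 + 0  (stop)
So 949/150 = [6; 3, 16, 3].

[6; 3, 16, 3]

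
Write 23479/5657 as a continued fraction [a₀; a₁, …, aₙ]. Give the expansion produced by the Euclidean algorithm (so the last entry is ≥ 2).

23479 = 4×5657 + 851
5657 = 6×851 + 551
851 = 1×551 + 300
551 = 1×300 + 251
300 = 1×251 + 49
251 = 5×49 + 6
49 = 8×6 + 1
6 = 6×1 + 0  (stop)
So 23479/5657 = [4; 6, 1, 1, 1, 5, 8, 6].

[4; 6, 1, 1, 1, 5, 8, 6]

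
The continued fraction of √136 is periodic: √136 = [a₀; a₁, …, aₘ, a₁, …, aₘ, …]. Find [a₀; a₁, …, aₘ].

a₀ = ⌊√136⌋ = 11.
With m₀=0, d₀=1 and mₖ₊₁ = dₖaₖ − mₖ, dₖ₊₁ = (n − mₖ₊₁²)/dₖ, aₖ₊₁ = ⌊(a₀+mₖ₊₁)/dₖ₊₁⌋:
  k=1: m=11, d=15, a=1
  k=2: m=4, d=8, a=1
  k=3: m=4, d=15, a=1
  k=4: m=11, d=1, a=22
d=1 and a=2a₀=22 at k=4, so the next step gives (m, d) = (11, 15) again — its k=1 value — and the period has length 4.

[11; 1, 1, 1, 22]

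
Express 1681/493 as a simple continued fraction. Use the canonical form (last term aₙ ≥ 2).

[3; 2, 2, 3, 1, 2, 2, 3]

1681 = 3·493 + 202
493 = 2·202 + 89
202 = 2·89 + 24
89 = 3·24 + 17
24 = 1·17 + 7
17 = 2·7 + 3
7 = 2·3 + 1
3 = 3·1 + 0  (stop)
So 1681/493 = [3; 2, 2, 3, 1, 2, 2, 3].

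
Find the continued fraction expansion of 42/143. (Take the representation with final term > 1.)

42 = 0*143 + 42
143 = 3*42 + 17
42 = 2*17 + 8
17 = 2*8 + 1
8 = 8*1 + 0  (stop)
So 42/143 = [0; 3, 2, 2, 8].

[0; 3, 2, 2, 8]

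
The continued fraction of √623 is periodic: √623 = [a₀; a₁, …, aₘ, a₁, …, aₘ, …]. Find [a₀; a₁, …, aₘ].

a₀ = ⌊√623⌋ = 24.
With m₀=0, d₀=1 and mₖ₊₁ = dₖaₖ − mₖ, dₖ₊₁ = (n − mₖ₊₁²)/dₖ, aₖ₊₁ = ⌊(a₀+mₖ₊₁)/dₖ₊₁⌋:
  k=1: m=24, d=47, a=1
  k=2: m=23, d=2, a=23
  k=3: m=23, d=47, a=1
  k=4: m=24, d=1, a=48
d=1 and a=2a₀=48 at k=4, so the next step gives (m, d) = (24, 47) again — its k=1 value — and the period has length 4.

[24; 1, 23, 1, 48]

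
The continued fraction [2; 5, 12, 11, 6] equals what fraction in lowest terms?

9044/4117

Using pₖ = aₖpₖ₋₁ + pₖ₋₂ and qₖ = aₖqₖ₋₁ + qₖ₋₂:
  k=0: a=2, p=2, q=1
  k=1: a=5, p=11, q=5
  k=2: a=12, p=134, q=61
  k=3: a=11, p=1485, q=676
  k=4: a=6, p=9044, q=4117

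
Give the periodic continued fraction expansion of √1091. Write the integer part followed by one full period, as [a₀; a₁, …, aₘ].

[33; 33, 66]

a₀ = ⌊√1091⌋ = 33.
With m₀=0, d₀=1 and mₖ₊₁ = dₖaₖ − mₖ, dₖ₊₁ = (n − mₖ₊₁²)/dₖ, aₖ₊₁ = ⌊(a₀+mₖ₊₁)/dₖ₊₁⌋:
  k=1: m=33, d=2, a=33
  k=2: m=33, d=1, a=66
d=1 and a=2a₀=66 at k=2, so the next step gives (m, d) = (33, 2) again — its k=1 value — and the period has length 2.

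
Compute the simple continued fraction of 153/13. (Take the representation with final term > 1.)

[11; 1, 3, 3]

153 = 11*13 + 10
13 = 1*10 + 3
10 = 3*3 + 1
3 = 3*1 + 0  (stop)
So 153/13 = [11; 1, 3, 3].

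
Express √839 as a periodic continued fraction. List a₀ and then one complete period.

[28; 1, 27, 1, 56]

a₀ = ⌊√839⌋ = 28.
With m₀=0, d₀=1 and mₖ₊₁ = dₖaₖ − mₖ, dₖ₊₁ = (n − mₖ₊₁²)/dₖ, aₖ₊₁ = ⌊(a₀+mₖ₊₁)/dₖ₊₁⌋:
  k=1: m=28, d=55, a=1
  k=2: m=27, d=2, a=27
  k=3: m=27, d=55, a=1
  k=4: m=28, d=1, a=56
d=1 and a=2a₀=56 at k=4, so the next step gives (m, d) = (28, 55) again — its k=1 value — and the period has length 4.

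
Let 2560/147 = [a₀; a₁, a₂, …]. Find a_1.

2560 = 17·147 + 61   →  a_0 = 17
147 = 2·61 + 25   →  a_1 = 2

2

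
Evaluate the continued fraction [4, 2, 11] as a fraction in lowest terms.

103/23

Using pₖ = aₖpₖ₋₁ + pₖ₋₂ and qₖ = aₖqₖ₋₁ + qₖ₋₂:
  k=0: a=4, p=4, q=1
  k=1: a=2, p=9, q=2
  k=2: a=11, p=103, q=23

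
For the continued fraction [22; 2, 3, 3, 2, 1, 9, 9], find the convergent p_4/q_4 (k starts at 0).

1189/53

Using pₖ = aₖpₖ₋₁ + pₖ₋₂, qₖ = aₖqₖ₋₁ + qₖ₋₂ (with p₋₁=1, p₋₂=0, q₋₁=0, q₋₂=1):
  k=0: a=22, p=22, q=1
  k=1: a=2, p=45, q=2
  k=2: a=3, p=157, q=7
  k=3: a=3, p=516, q=23
  k=4: a=2, p=1189, q=53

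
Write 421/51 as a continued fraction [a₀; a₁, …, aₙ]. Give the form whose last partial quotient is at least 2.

421 = 8×51 + 13
51 = 3×13 + 12
13 = 1×12 + 1
12 = 12×1 + 0  (stop)
So 421/51 = [8; 3, 1, 12].

[8; 3, 1, 12]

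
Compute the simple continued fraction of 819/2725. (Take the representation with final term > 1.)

819 = 0×2725 + 819
2725 = 3×819 + 268
819 = 3×268 + 15
268 = 17×15 + 13
15 = 1×13 + 2
13 = 6×2 + 1
2 = 2×1 + 0  (stop)
So 819/2725 = [0; 3, 3, 17, 1, 6, 2].

[0; 3, 3, 17, 1, 6, 2]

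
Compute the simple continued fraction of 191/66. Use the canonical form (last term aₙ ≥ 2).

[2; 1, 8, 2, 3]

191 = 2*66 + 59
66 = 1*59 + 7
59 = 8*7 + 3
7 = 2*3 + 1
3 = 3*1 + 0  (stop)
So 191/66 = [2; 1, 8, 2, 3].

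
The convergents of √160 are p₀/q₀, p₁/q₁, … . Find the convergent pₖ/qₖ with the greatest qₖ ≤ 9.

38/3

√160 = [12; 1, 1, 1, 5, 1, 1, 1, 24, …] (period length 8).
Convergents:
  p_0/q_0 = 12/1
  p_1/q_1 = 13/1
  p_2/q_2 = 25/2
  p_3/q_3 = 38/3
  p_4/q_4 = 215/17
q_3 = 3 ≤ 9 < 17 = q_4, so the answer is 38/3.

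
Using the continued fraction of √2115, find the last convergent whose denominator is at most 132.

√2115 = [45; 1, 90, …] (period length 2).
Convergents:
  p_0/q_0 = 45/1
  p_1/q_1 = 46/1
  p_2/q_2 = 4185/91
  p_3/q_3 = 4231/92
  p_4/q_4 = 384975/8371
q_3 = 92 ≤ 132 < 8371 = q_4, so the answer is 4231/92.

4231/92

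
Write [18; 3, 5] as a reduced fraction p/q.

Using pₖ = aₖpₖ₋₁ + pₖ₋₂ and qₖ = aₖqₖ₋₁ + qₖ₋₂:
  k=0: a=18, p=18, q=1
  k=1: a=3, p=55, q=3
  k=2: a=5, p=293, q=16

293/16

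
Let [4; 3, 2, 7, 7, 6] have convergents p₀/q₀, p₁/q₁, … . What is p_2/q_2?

30/7

Using pₖ = aₖpₖ₋₁ + pₖ₋₂, qₖ = aₖqₖ₋₁ + qₖ₋₂ (with p₋₁=1, p₋₂=0, q₋₁=0, q₋₂=1):
  k=0: a=4, p=4, q=1
  k=1: a=3, p=13, q=3
  k=2: a=2, p=30, q=7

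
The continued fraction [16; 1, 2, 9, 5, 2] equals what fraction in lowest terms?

5237/314

Fold from the inside: start with 2/1.
  5 + 1/2 = 11/2
  9 + 2/11 = 101/11
  2 + 11/101 = 213/101
  1 + 101/213 = 314/213
  16 + 213/314 = 5237/314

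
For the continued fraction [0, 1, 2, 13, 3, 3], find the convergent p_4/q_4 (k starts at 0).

83/123

Using pₖ = aₖpₖ₋₁ + pₖ₋₂, qₖ = aₖqₖ₋₁ + qₖ₋₂ (with p₋₁=1, p₋₂=0, q₋₁=0, q₋₂=1):
  k=0: a=0, p=0, q=1
  k=1: a=1, p=1, q=1
  k=2: a=2, p=2, q=3
  k=3: a=13, p=27, q=40
  k=4: a=3, p=83, q=123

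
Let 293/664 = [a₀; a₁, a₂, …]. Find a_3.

1

293 = 0·664 + 293   →  a_0 = 0
664 = 2·293 + 78   →  a_1 = 2
293 = 3·78 + 59   →  a_2 = 3
78 = 1·59 + 19   →  a_3 = 1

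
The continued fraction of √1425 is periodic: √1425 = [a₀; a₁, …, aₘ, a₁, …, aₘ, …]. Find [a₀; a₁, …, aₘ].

[37; 1, 2, 1, 74]

a₀ = ⌊√1425⌋ = 37.
With m₀=0, d₀=1 and mₖ₊₁ = dₖaₖ − mₖ, dₖ₊₁ = (n − mₖ₊₁²)/dₖ, aₖ₊₁ = ⌊(a₀+mₖ₊₁)/dₖ₊₁⌋:
  k=1: m=37, d=56, a=1
  k=2: m=19, d=19, a=2
  k=3: m=19, d=56, a=1
  k=4: m=37, d=1, a=74
d=1 and a=2a₀=74 at k=4, so the next step gives (m, d) = (37, 56) again — its k=1 value — and the period has length 4.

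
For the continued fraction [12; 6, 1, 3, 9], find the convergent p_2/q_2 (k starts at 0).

85/7

Using pₖ = aₖpₖ₋₁ + pₖ₋₂, qₖ = aₖqₖ₋₁ + qₖ₋₂ (with p₋₁=1, p₋₂=0, q₋₁=0, q₋₂=1):
  k=0: a=12, p=12, q=1
  k=1: a=6, p=73, q=6
  k=2: a=1, p=85, q=7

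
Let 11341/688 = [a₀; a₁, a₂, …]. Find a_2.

11341 = 16·688 + 333   →  a_0 = 16
688 = 2·333 + 22   →  a_1 = 2
333 = 15·22 + 3   →  a_2 = 15

15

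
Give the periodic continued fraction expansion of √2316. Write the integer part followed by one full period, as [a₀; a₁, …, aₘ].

[48; 8, 96]

a₀ = ⌊√2316⌋ = 48.
With m₀=0, d₀=1 and mₖ₊₁ = dₖaₖ − mₖ, dₖ₊₁ = (n − mₖ₊₁²)/dₖ, aₖ₊₁ = ⌊(a₀+mₖ₊₁)/dₖ₊₁⌋:
  k=1: m=48, d=12, a=8
  k=2: m=48, d=1, a=96
d=1 and a=2a₀=96 at k=2, so the next step gives (m, d) = (48, 12) again — its k=1 value — and the period has length 2.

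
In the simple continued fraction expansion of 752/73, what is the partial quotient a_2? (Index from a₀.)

752 = 10·73 + 22   →  a_0 = 10
73 = 3·22 + 7   →  a_1 = 3
22 = 3·7 + 1   →  a_2 = 3

3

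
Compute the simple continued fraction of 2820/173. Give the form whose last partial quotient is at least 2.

2820 = 16×173 + 52
173 = 3×52 + 17
52 = 3×17 + 1
17 = 17×1 + 0  (stop)
So 2820/173 = [16; 3, 3, 17].

[16; 3, 3, 17]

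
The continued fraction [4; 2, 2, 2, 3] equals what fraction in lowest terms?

181/41

Fold from the inside: start with 3/1.
  2 + 1/3 = 7/3
  2 + 3/7 = 17/7
  2 + 7/17 = 41/17
  4 + 17/41 = 181/41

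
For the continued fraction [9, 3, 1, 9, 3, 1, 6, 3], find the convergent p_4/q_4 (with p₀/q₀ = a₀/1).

Using pₖ = aₖpₖ₋₁ + pₖ₋₂, qₖ = aₖqₖ₋₁ + qₖ₋₂ (with p₋₁=1, p₋₂=0, q₋₁=0, q₋₂=1):
  k=0: a=9, p=9, q=1
  k=1: a=3, p=28, q=3
  k=2: a=1, p=37, q=4
  k=3: a=9, p=361, q=39
  k=4: a=3, p=1120, q=121

1120/121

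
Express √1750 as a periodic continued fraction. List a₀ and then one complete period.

[41; 1, 4, 1, 82]

a₀ = ⌊√1750⌋ = 41.
With m₀=0, d₀=1 and mₖ₊₁ = dₖaₖ − mₖ, dₖ₊₁ = (n − mₖ₊₁²)/dₖ, aₖ₊₁ = ⌊(a₀+mₖ₊₁)/dₖ₊₁⌋:
  k=1: m=41, d=69, a=1
  k=2: m=28, d=14, a=4
  k=3: m=28, d=69, a=1
  k=4: m=41, d=1, a=82
d=1 and a=2a₀=82 at k=4, so the next step gives (m, d) = (41, 69) again — its k=1 value — and the period has length 4.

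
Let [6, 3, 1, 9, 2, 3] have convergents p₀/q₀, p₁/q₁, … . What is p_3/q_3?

Using pₖ = aₖpₖ₋₁ + pₖ₋₂, qₖ = aₖqₖ₋₁ + qₖ₋₂ (with p₋₁=1, p₋₂=0, q₋₁=0, q₋₂=1):
  k=0: a=6, p=6, q=1
  k=1: a=3, p=19, q=3
  k=2: a=1, p=25, q=4
  k=3: a=9, p=244, q=39

244/39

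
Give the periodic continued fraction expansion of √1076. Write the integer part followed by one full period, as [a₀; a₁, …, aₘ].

a₀ = ⌊√1076⌋ = 32.

[32; 1, 4, 16, 4, 1, 64]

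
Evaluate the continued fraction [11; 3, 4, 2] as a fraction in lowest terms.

328/29

Fold from the inside: start with 2/1.
  4 + 1/2 = 9/2
  3 + 2/9 = 29/9
  11 + 9/29 = 328/29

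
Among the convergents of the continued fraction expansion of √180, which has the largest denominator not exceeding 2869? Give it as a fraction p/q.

21587/1609

√180 = [13; 2, 2, 2, 26, …] (period length 4).
Convergents:
  p_0/q_0 = 13/1
  p_1/q_1 = 27/2
  p_2/q_2 = 67/5
  p_3/q_3 = 161/12
  p_4/q_4 = 4253/317
  p_5/q_5 = 8667/646
  p_6/q_6 = 21587/1609
  p_7/q_7 = 51841/3864
q_6 = 1609 ≤ 2869 < 3864 = q_7, so the answer is 21587/1609.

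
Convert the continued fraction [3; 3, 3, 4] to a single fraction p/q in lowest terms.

142/43

Fold from the inside: start with 4/1.
  3 + 1/4 = 13/4
  3 + 4/13 = 43/13
  3 + 13/43 = 142/43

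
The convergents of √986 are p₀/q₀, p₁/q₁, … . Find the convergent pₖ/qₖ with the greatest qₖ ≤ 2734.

√986 = [31; 2, 2, 62, …] (period length 3).
Convergents:
  p_0/q_0 = 31/1
  p_1/q_1 = 63/2
  p_2/q_2 = 157/5
  p_3/q_3 = 9797/312
  p_4/q_4 = 19751/629
  p_5/q_5 = 49299/1570
  p_6/q_6 = 3076289/97969
q_5 = 1570 ≤ 2734 < 97969 = q_6, so the answer is 49299/1570.

49299/1570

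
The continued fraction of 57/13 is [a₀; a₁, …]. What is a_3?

57 = 4·13 + 5   →  a_0 = 4
13 = 2·5 + 3   →  a_1 = 2
5 = 1·3 + 2   →  a_2 = 1
3 = 1·2 + 1   →  a_3 = 1

1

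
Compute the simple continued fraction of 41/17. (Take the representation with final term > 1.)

41 = 2×17 + 7
17 = 2×7 + 3
7 = 2×3 + 1
3 = 3×1 + 0  (stop)
So 41/17 = [2; 2, 2, 3].

[2; 2, 2, 3]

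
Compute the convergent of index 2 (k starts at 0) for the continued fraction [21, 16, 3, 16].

1032/49

Using pₖ = aₖpₖ₋₁ + pₖ₋₂, qₖ = aₖqₖ₋₁ + qₖ₋₂ (with p₋₁=1, p₋₂=0, q₋₁=0, q₋₂=1):
  k=0: a=21, p=21, q=1
  k=1: a=16, p=337, q=16
  k=2: a=3, p=1032, q=49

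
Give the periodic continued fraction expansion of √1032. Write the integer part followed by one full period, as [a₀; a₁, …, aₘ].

[32; 8, 64]

a₀ = ⌊√1032⌋ = 32.
With m₀=0, d₀=1 and mₖ₊₁ = dₖaₖ − mₖ, dₖ₊₁ = (n − mₖ₊₁²)/dₖ, aₖ₊₁ = ⌊(a₀+mₖ₊₁)/dₖ₊₁⌋:
  k=1: m=32, d=8, a=8
  k=2: m=32, d=1, a=64
d=1 and a=2a₀=64 at k=2, so the next step gives (m, d) = (32, 8) again — its k=1 value — and the period has length 2.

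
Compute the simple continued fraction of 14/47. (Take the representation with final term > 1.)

[0; 3, 2, 1, 4]

14 = 0*47 + 14
47 = 3*14 + 5
14 = 2*5 + 4
5 = 1*4 + 1
4 = 4*1 + 0  (stop)
So 14/47 = [0; 3, 2, 1, 4].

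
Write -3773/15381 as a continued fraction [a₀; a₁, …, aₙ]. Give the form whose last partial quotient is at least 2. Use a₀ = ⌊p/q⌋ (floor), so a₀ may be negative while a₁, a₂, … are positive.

-3773 = -1×15381 + 11608
15381 = 1×11608 + 3773
11608 = 3×3773 + 289
3773 = 13×289 + 16
289 = 18×16 + 1
16 = 16×1 + 0  (stop)
So -3773/15381 = [-1; 1, 3, 13, 18, 16].

[-1; 1, 3, 13, 18, 16]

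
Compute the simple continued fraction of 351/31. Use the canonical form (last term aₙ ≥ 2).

351 = 11*31 + 10
31 = 3*10 + 1
10 = 10*1 + 0  (stop)
So 351/31 = [11; 3, 10].

[11; 3, 10]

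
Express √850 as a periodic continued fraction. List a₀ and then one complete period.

a₀ = ⌊√850⌋ = 29.
With m₀=0, d₀=1 and mₖ₊₁ = dₖaₖ − mₖ, dₖ₊₁ = (n − mₖ₊₁²)/dₖ, aₖ₊₁ = ⌊(a₀+mₖ₊₁)/dₖ₊₁⌋:
  k=1: m=29, d=9, a=6
  k=2: m=25, d=25, a=2
  k=3: m=25, d=9, a=6
  k=4: m=29, d=1, a=58
d=1 and a=2a₀=58 at k=4, so the next step gives (m, d) = (29, 9) again — its k=1 value — and the period has length 4.

[29; 6, 2, 6, 58]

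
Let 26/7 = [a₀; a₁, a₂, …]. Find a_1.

26 = 3·7 + 5   →  a_0 = 3
7 = 1·5 + 2   →  a_1 = 1

1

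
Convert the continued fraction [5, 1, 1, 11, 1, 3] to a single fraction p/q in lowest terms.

541/98

Fold from the inside: start with 3/1.
  1 + 1/3 = 4/3
  11 + 3/4 = 47/4
  1 + 4/47 = 51/47
  1 + 47/51 = 98/51
  5 + 51/98 = 541/98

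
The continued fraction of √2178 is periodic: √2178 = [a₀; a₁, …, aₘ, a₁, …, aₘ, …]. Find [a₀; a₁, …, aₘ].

a₀ = ⌊√2178⌋ = 46.

[46; 1, 2, 46, 2, 1, 92]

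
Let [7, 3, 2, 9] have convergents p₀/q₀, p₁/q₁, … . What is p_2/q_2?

51/7

Using pₖ = aₖpₖ₋₁ + pₖ₋₂, qₖ = aₖqₖ₋₁ + qₖ₋₂ (with p₋₁=1, p₋₂=0, q₋₁=0, q₋₂=1):
  k=0: a=7, p=7, q=1
  k=1: a=3, p=22, q=3
  k=2: a=2, p=51, q=7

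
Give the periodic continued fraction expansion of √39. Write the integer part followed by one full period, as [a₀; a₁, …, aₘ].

[6; 4, 12]

a₀ = ⌊√39⌋ = 6.
With m₀=0, d₀=1 and mₖ₊₁ = dₖaₖ − mₖ, dₖ₊₁ = (n − mₖ₊₁²)/dₖ, aₖ₊₁ = ⌊(a₀+mₖ₊₁)/dₖ₊₁⌋:
  k=1: m=6, d=3, a=4
  k=2: m=6, d=1, a=12
d=1 and a=2a₀=12 at k=2, so the next step gives (m, d) = (6, 3) again — its k=1 value — and the period has length 2.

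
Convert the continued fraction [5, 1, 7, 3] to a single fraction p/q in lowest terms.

147/25

Fold from the inside: start with 3/1.
  7 + 1/3 = 22/3
  1 + 3/22 = 25/22
  5 + 22/25 = 147/25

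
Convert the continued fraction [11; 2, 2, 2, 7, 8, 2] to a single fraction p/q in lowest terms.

Using pₖ = aₖpₖ₋₁ + pₖ₋₂ and qₖ = aₖqₖ₋₁ + qₖ₋₂:
  k=0: a=11, p=11, q=1
  k=1: a=2, p=23, q=2
  k=2: a=2, p=57, q=5
  k=3: a=2, p=137, q=12
  k=4: a=7, p=1016, q=89
  k=5: a=8, p=8265, q=724
  k=6: a=2, p=17546, q=1537

17546/1537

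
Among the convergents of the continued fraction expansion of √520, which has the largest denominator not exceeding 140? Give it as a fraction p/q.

√520 = [22; 1, 4, 11, 4, 1, 44, …] (period length 6).
Convergents:
  p_0/q_0 = 22/1
  p_1/q_1 = 23/1
  p_2/q_2 = 114/5
  p_3/q_3 = 1277/56
  p_4/q_4 = 5222/229
q_3 = 56 ≤ 140 < 229 = q_4, so the answer is 1277/56.

1277/56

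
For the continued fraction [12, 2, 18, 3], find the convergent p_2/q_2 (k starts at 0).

Using pₖ = aₖpₖ₋₁ + pₖ₋₂, qₖ = aₖqₖ₋₁ + qₖ₋₂ (with p₋₁=1, p₋₂=0, q₋₁=0, q₋₂=1):
  k=0: a=12, p=12, q=1
  k=1: a=2, p=25, q=2
  k=2: a=18, p=462, q=37

462/37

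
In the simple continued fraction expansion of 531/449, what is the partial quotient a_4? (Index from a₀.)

531 = 1·449 + 82   →  a_0 = 1
449 = 5·82 + 39   →  a_1 = 5
82 = 2·39 + 4   →  a_2 = 2
39 = 9·4 + 3   →  a_3 = 9
4 = 1·3 + 1   →  a_4 = 1

1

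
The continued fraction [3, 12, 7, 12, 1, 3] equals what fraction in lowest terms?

13510/4383

Using pₖ = aₖpₖ₋₁ + pₖ₋₂ and qₖ = aₖqₖ₋₁ + qₖ₋₂:
  k=0: a=3, p=3, q=1
  k=1: a=12, p=37, q=12
  k=2: a=7, p=262, q=85
  k=3: a=12, p=3181, q=1032
  k=4: a=1, p=3443, q=1117
  k=5: a=3, p=13510, q=4383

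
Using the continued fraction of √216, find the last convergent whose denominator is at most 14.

147/10

√216 = [14; 1, 2, 3, 2, 1, 28, …] (period length 6).
Convergents:
  p_0/q_0 = 14/1
  p_1/q_1 = 15/1
  p_2/q_2 = 44/3
  p_3/q_3 = 147/10
  p_4/q_4 = 338/23
q_3 = 10 ≤ 14 < 23 = q_4, so the answer is 147/10.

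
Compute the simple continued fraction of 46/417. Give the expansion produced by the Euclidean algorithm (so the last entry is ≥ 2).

[0; 9, 15, 3]

46 = 0*417 + 46
417 = 9*46 + 3
46 = 15*3 + 1
3 = 3*1 + 0  (stop)
So 46/417 = [0; 9, 15, 3].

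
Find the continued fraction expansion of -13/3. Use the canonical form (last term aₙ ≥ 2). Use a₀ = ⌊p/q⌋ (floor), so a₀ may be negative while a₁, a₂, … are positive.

[-5; 1, 2]

-13 = -5·3 + 2
3 = 1·2 + 1
2 = 2·1 + 0  (stop)
So -13/3 = [-5; 1, 2].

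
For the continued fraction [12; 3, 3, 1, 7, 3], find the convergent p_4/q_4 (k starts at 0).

1243/101

Using pₖ = aₖpₖ₋₁ + pₖ₋₂, qₖ = aₖqₖ₋₁ + qₖ₋₂ (with p₋₁=1, p₋₂=0, q₋₁=0, q₋₂=1):
  k=0: a=12, p=12, q=1
  k=1: a=3, p=37, q=3
  k=2: a=3, p=123, q=10
  k=3: a=1, p=160, q=13
  k=4: a=7, p=1243, q=101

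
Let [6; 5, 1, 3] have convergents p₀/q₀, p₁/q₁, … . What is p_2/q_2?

37/6

Using pₖ = aₖpₖ₋₁ + pₖ₋₂, qₖ = aₖqₖ₋₁ + qₖ₋₂ (with p₋₁=1, p₋₂=0, q₋₁=0, q₋₂=1):
  k=0: a=6, p=6, q=1
  k=1: a=5, p=31, q=5
  k=2: a=1, p=37, q=6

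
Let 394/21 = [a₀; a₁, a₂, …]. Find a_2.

394 = 18·21 + 16   →  a_0 = 18
21 = 1·16 + 5   →  a_1 = 1
16 = 3·5 + 1   →  a_2 = 3

3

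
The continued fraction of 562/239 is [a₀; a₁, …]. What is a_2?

1

562 = 2·239 + 84   →  a_0 = 2
239 = 2·84 + 71   →  a_1 = 2
84 = 1·71 + 13   →  a_2 = 1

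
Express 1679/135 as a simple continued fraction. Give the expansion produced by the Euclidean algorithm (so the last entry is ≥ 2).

1679 = 12·135 + 59
135 = 2·59 + 17
59 = 3·17 + 8
17 = 2·8 + 1
8 = 8·1 + 0  (stop)
So 1679/135 = [12; 2, 3, 2, 8].

[12; 2, 3, 2, 8]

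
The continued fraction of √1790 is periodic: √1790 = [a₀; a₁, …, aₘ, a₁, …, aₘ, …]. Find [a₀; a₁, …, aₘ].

a₀ = ⌊√1790⌋ = 42.
With m₀=0, d₀=1 and mₖ₊₁ = dₖaₖ − mₖ, dₖ₊₁ = (n − mₖ₊₁²)/dₖ, aₖ₊₁ = ⌊(a₀+mₖ₊₁)/dₖ₊₁⌋:
  k=1: m=42, d=26, a=3
  k=2: m=36, d=19, a=4
  k=3: m=40, d=10, a=8
  k=4: m=40, d=19, a=4
  k=5: m=36, d=26, a=3
  k=6: m=42, d=1, a=84
d=1 and a=2a₀=84 at k=6, so the next step gives (m, d) = (42, 26) again — its k=1 value — and the period has length 6.

[42; 3, 4, 8, 4, 3, 84]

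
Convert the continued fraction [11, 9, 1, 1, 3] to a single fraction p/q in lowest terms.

744/67

Using pₖ = aₖpₖ₋₁ + pₖ₋₂ and qₖ = aₖqₖ₋₁ + qₖ₋₂:
  k=0: a=11, p=11, q=1
  k=1: a=9, p=100, q=9
  k=2: a=1, p=111, q=10
  k=3: a=1, p=211, q=19
  k=4: a=3, p=744, q=67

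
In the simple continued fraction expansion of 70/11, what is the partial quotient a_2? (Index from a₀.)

1

70 = 6·11 + 4   →  a_0 = 6
11 = 2·4 + 3   →  a_1 = 2
4 = 1·3 + 1   →  a_2 = 1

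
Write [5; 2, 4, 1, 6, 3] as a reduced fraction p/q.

Fold from the inside: start with 3/1.
  6 + 1/3 = 19/3
  1 + 3/19 = 22/19
  4 + 19/22 = 107/22
  2 + 22/107 = 236/107
  5 + 107/236 = 1287/236

1287/236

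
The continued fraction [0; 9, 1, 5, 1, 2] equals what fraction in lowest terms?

Using pₖ = aₖpₖ₋₁ + pₖ₋₂ and qₖ = aₖqₖ₋₁ + qₖ₋₂:
  k=0: a=0, p=0, q=1
  k=1: a=9, p=1, q=9
  k=2: a=1, p=1, q=10
  k=3: a=5, p=6, q=59
  k=4: a=1, p=7, q=69
  k=5: a=2, p=20, q=197

20/197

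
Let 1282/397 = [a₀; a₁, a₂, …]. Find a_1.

4

1282 = 3·397 + 91   →  a_0 = 3
397 = 4·91 + 33   →  a_1 = 4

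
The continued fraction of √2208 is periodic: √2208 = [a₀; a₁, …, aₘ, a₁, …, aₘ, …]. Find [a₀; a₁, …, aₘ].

[46; 1, 92]

a₀ = ⌊√2208⌋ = 46.
With m₀=0, d₀=1 and mₖ₊₁ = dₖaₖ − mₖ, dₖ₊₁ = (n − mₖ₊₁²)/dₖ, aₖ₊₁ = ⌊(a₀+mₖ₊₁)/dₖ₊₁⌋:
  k=1: m=46, d=92, a=1
  k=2: m=46, d=1, a=92
d=1 and a=2a₀=92 at k=2, so the next step gives (m, d) = (46, 92) again — its k=1 value — and the period has length 2.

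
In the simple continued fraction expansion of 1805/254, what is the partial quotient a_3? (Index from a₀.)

2

1805 = 7·254 + 27   →  a_0 = 7
254 = 9·27 + 11   →  a_1 = 9
27 = 2·11 + 5   →  a_2 = 2
11 = 2·5 + 1   →  a_3 = 2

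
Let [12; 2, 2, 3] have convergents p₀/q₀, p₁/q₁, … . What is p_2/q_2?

62/5

Using pₖ = aₖpₖ₋₁ + pₖ₋₂, qₖ = aₖqₖ₋₁ + qₖ₋₂ (with p₋₁=1, p₋₂=0, q₋₁=0, q₋₂=1):
  k=0: a=12, p=12, q=1
  k=1: a=2, p=25, q=2
  k=2: a=2, p=62, q=5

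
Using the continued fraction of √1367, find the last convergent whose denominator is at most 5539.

101195/2737

√1367 = [36; 1, 35, 1, 72, …] (period length 4).
Convergents:
  p_0/q_0 = 36/1
  p_1/q_1 = 37/1
  p_2/q_2 = 1331/36
  p_3/q_3 = 1368/37
  p_4/q_4 = 99827/2700
  p_5/q_5 = 101195/2737
  p_6/q_6 = 3641652/98495
q_5 = 2737 ≤ 5539 < 98495 = q_6, so the answer is 101195/2737.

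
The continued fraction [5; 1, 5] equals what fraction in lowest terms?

Using pₖ = aₖpₖ₋₁ + pₖ₋₂ and qₖ = aₖqₖ₋₁ + qₖ₋₂:
  k=0: a=5, p=5, q=1
  k=1: a=1, p=6, q=1
  k=2: a=5, p=35, q=6

35/6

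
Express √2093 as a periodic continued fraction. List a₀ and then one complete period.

a₀ = ⌊√2093⌋ = 45.
With m₀=0, d₀=1 and mₖ₊₁ = dₖaₖ − mₖ, dₖ₊₁ = (n − mₖ₊₁²)/dₖ, aₖ₊₁ = ⌊(a₀+mₖ₊₁)/dₖ₊₁⌋:
  k=1: m=45, d=68, a=1
  k=2: m=23, d=23, a=2
  k=3: m=23, d=68, a=1
  k=4: m=45, d=1, a=90
d=1 and a=2a₀=90 at k=4, so the next step gives (m, d) = (45, 68) again — its k=1 value — and the period has length 4.

[45; 1, 2, 1, 90]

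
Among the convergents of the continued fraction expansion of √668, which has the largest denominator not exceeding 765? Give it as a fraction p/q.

√668 = [25; 1, 5, 2, 12, 2, 5, 1, 50, …] (period length 8).
Convergents:
  p_0/q_0 = 25/1
  p_1/q_1 = 26/1
  p_2/q_2 = 155/6
  p_3/q_3 = 336/13
  p_4/q_4 = 4187/162
  p_5/q_5 = 8710/337
  p_6/q_6 = 47737/1847
q_5 = 337 ≤ 765 < 1847 = q_6, so the answer is 8710/337.

8710/337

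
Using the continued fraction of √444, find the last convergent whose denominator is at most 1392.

12411/589

√444 = [21; 14, 42, …] (period length 2).
Convergents:
  p_0/q_0 = 21/1
  p_1/q_1 = 295/14
  p_2/q_2 = 12411/589
  p_3/q_3 = 174049/8260
q_2 = 589 ≤ 1392 < 8260 = q_3, so the answer is 12411/589.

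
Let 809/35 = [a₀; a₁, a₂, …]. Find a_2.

809 = 23·35 + 4   →  a_0 = 23
35 = 8·4 + 3   →  a_1 = 8
4 = 1·3 + 1   →  a_2 = 1

1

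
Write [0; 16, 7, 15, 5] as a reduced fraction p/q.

Using pₖ = aₖpₖ₋₁ + pₖ₋₂ and qₖ = aₖqₖ₋₁ + qₖ₋₂:
  k=0: a=0, p=0, q=1
  k=1: a=16, p=1, q=16
  k=2: a=7, p=7, q=113
  k=3: a=15, p=106, q=1711
  k=4: a=5, p=537, q=8668

537/8668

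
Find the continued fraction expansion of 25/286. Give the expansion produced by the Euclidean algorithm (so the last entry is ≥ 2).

[0; 11, 2, 3, 1, 2]

25 = 0×286 + 25
286 = 11×25 + 11
25 = 2×11 + 3
11 = 3×3 + 2
3 = 1×2 + 1
2 = 2×1 + 0  (stop)
So 25/286 = [0; 11, 2, 3, 1, 2].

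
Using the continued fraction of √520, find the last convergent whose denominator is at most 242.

√520 = [22; 1, 4, 11, 4, 1, 44, …] (period length 6).
Convergents:
  p_0/q_0 = 22/1
  p_1/q_1 = 23/1
  p_2/q_2 = 114/5
  p_3/q_3 = 1277/56
  p_4/q_4 = 5222/229
  p_5/q_5 = 6499/285
q_4 = 229 ≤ 242 < 285 = q_5, so the answer is 5222/229.

5222/229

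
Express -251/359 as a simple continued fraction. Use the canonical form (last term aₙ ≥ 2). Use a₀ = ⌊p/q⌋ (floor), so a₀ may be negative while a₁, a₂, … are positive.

[-1; 3, 3, 11, 1, 2]

-251 = -1×359 + 108
359 = 3×108 + 35
108 = 3×35 + 3
35 = 11×3 + 2
3 = 1×2 + 1
2 = 2×1 + 0  (stop)
So -251/359 = [-1; 3, 3, 11, 1, 2].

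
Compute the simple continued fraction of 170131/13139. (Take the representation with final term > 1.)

170131 = 12×13139 + 12463
13139 = 1×12463 + 676
12463 = 18×676 + 295
676 = 2×295 + 86
295 = 3×86 + 37
86 = 2×37 + 12
37 = 3×12 + 1
12 = 12×1 + 0  (stop)
So 170131/13139 = [12; 1, 18, 2, 3, 2, 3, 12].

[12; 1, 18, 2, 3, 2, 3, 12]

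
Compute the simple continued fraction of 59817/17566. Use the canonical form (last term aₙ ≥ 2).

59817 = 3×17566 + 7119
17566 = 2×7119 + 3328
7119 = 2×3328 + 463
3328 = 7×463 + 87
463 = 5×87 + 28
87 = 3×28 + 3
28 = 9×3 + 1
3 = 3×1 + 0  (stop)
So 59817/17566 = [3; 2, 2, 7, 5, 3, 9, 3].

[3; 2, 2, 7, 5, 3, 9, 3]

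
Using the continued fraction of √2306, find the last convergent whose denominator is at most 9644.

√2306 = [48; 48, 96, …] (period length 2).
Convergents:
  p_0/q_0 = 48/1
  p_1/q_1 = 2305/48
  p_2/q_2 = 221328/4609
  p_3/q_3 = 10626049/221280
q_2 = 4609 ≤ 9644 < 221280 = q_3, so the answer is 221328/4609.

221328/4609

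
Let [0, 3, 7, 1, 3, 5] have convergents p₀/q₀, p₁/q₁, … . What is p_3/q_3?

8/25

Using pₖ = aₖpₖ₋₁ + pₖ₋₂, qₖ = aₖqₖ₋₁ + qₖ₋₂ (with p₋₁=1, p₋₂=0, q₋₁=0, q₋₂=1):
  k=0: a=0, p=0, q=1
  k=1: a=3, p=1, q=3
  k=2: a=7, p=7, q=22
  k=3: a=1, p=8, q=25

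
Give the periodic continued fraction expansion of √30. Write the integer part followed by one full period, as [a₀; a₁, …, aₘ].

a₀ = ⌊√30⌋ = 5.
With m₀=0, d₀=1 and mₖ₊₁ = dₖaₖ − mₖ, dₖ₊₁ = (n − mₖ₊₁²)/dₖ, aₖ₊₁ = ⌊(a₀+mₖ₊₁)/dₖ₊₁⌋:
  k=1: m=5, d=5, a=2
  k=2: m=5, d=1, a=10
d=1 and a=2a₀=10 at k=2, so the next step gives (m, d) = (5, 5) again — its k=1 value — and the period has length 2.

[5; 2, 10]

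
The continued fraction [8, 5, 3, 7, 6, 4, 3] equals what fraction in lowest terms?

79301/9685

Fold from the inside: start with 3/1.
  4 + 1/3 = 13/3
  6 + 3/13 = 81/13
  7 + 13/81 = 580/81
  3 + 81/580 = 1821/580
  5 + 580/1821 = 9685/1821
  8 + 1821/9685 = 79301/9685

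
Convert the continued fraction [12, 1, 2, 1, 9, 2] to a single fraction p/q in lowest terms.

Using pₖ = aₖpₖ₋₁ + pₖ₋₂ and qₖ = aₖqₖ₋₁ + qₖ₋₂:
  k=0: a=12, p=12, q=1
  k=1: a=1, p=13, q=1
  k=2: a=2, p=38, q=3
  k=3: a=1, p=51, q=4
  k=4: a=9, p=497, q=39
  k=5: a=2, p=1045, q=82

1045/82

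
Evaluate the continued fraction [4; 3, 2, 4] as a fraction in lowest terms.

Fold from the inside: start with 4/1.
  2 + 1/4 = 9/4
  3 + 4/9 = 31/9
  4 + 9/31 = 133/31

133/31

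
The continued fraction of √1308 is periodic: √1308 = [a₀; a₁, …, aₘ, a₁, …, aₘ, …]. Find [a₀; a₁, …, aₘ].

a₀ = ⌊√1308⌋ = 36.

[36; 6, 72]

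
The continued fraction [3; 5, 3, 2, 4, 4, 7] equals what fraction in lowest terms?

15993/5015

Using pₖ = aₖpₖ₋₁ + pₖ₋₂ and qₖ = aₖqₖ₋₁ + qₖ₋₂:
  k=0: a=3, p=3, q=1
  k=1: a=5, p=16, q=5
  k=2: a=3, p=51, q=16
  k=3: a=2, p=118, q=37
  k=4: a=4, p=523, q=164
  k=5: a=4, p=2210, q=693
  k=6: a=7, p=15993, q=5015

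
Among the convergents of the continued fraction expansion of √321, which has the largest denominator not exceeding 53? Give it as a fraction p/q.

215/12

√321 = [17; 1, 10, 1, 34, …] (period length 4).
Convergents:
  p_0/q_0 = 17/1
  p_1/q_1 = 18/1
  p_2/q_2 = 197/11
  p_3/q_3 = 215/12
  p_4/q_4 = 7507/419
q_3 = 12 ≤ 53 < 419 = q_4, so the answer is 215/12.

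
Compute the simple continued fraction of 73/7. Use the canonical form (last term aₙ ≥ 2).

73 = 10·7 + 3
7 = 2·3 + 1
3 = 3·1 + 0  (stop)
So 73/7 = [10; 2, 3].

[10; 2, 3]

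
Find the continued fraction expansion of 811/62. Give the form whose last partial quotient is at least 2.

811 = 13·62 + 5
62 = 12·5 + 2
5 = 2·2 + 1
2 = 2·1 + 0  (stop)
So 811/62 = [13; 12, 2, 2].

[13; 12, 2, 2]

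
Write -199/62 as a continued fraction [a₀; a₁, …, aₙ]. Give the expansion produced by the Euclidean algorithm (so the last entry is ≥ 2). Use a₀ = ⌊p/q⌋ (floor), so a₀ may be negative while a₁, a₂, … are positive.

-199 = -4*62 + 49
62 = 1*49 + 13
49 = 3*13 + 10
13 = 1*10 + 3
10 = 3*3 + 1
3 = 3*1 + 0  (stop)
So -199/62 = [-4; 1, 3, 1, 3, 3].

[-4; 1, 3, 1, 3, 3]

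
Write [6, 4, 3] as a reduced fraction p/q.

81/13

Using pₖ = aₖpₖ₋₁ + pₖ₋₂ and qₖ = aₖqₖ₋₁ + qₖ₋₂:
  k=0: a=6, p=6, q=1
  k=1: a=4, p=25, q=4
  k=2: a=3, p=81, q=13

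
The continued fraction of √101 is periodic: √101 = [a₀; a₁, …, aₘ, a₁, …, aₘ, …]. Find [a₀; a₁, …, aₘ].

[10; 20]

a₀ = ⌊√101⌋ = 10.
With m₀=0, d₀=1 and mₖ₊₁ = dₖaₖ − mₖ, dₖ₊₁ = (n − mₖ₊₁²)/dₖ, aₖ₊₁ = ⌊(a₀+mₖ₊₁)/dₖ₊₁⌋:
  k=1: m=10, d=1, a=20
d=1 and a=2a₀=20 at k=1, so the next step gives (m, d) = (10, 1) again — its k=1 value — and the period has length 1.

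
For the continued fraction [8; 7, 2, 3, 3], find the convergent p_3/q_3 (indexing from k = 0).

423/52

Using pₖ = aₖpₖ₋₁ + pₖ₋₂, qₖ = aₖqₖ₋₁ + qₖ₋₂ (with p₋₁=1, p₋₂=0, q₋₁=0, q₋₂=1):
  k=0: a=8, p=8, q=1
  k=1: a=7, p=57, q=7
  k=2: a=2, p=122, q=15
  k=3: a=3, p=423, q=52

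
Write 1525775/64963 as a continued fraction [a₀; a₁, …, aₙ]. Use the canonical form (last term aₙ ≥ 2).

[23; 2, 18, 2, 15, 18, 3]

1525775 = 23·64963 + 31626
64963 = 2·31626 + 1711
31626 = 18·1711 + 828
1711 = 2·828 + 55
828 = 15·55 + 3
55 = 18·3 + 1
3 = 3·1 + 0  (stop)
So 1525775/64963 = [23; 2, 18, 2, 15, 18, 3].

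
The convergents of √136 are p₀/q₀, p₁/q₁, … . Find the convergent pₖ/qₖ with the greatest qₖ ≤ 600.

2449/210

√136 = [11; 1, 1, 1, 22, …] (period length 4).
Convergents:
  p_0/q_0 = 11/1
  p_1/q_1 = 12/1
  p_2/q_2 = 23/2
  p_3/q_3 = 35/3
  p_4/q_4 = 793/68
  p_5/q_5 = 828/71
  p_6/q_6 = 1621/139
  p_7/q_7 = 2449/210
  p_8/q_8 = 55499/4759
q_7 = 210 ≤ 600 < 4759 = q_8, so the answer is 2449/210.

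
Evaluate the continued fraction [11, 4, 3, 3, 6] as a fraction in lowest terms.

Fold from the inside: start with 6/1.
  3 + 1/6 = 19/6
  3 + 6/19 = 63/19
  4 + 19/63 = 271/63
  11 + 63/271 = 3044/271

3044/271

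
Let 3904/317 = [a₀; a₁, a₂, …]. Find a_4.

7

3904 = 12·317 + 100   →  a_0 = 12
317 = 3·100 + 17   →  a_1 = 3
100 = 5·17 + 15   →  a_2 = 5
17 = 1·15 + 2   →  a_3 = 1
15 = 7·2 + 1   →  a_4 = 7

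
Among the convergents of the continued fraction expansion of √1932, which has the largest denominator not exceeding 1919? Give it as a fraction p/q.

√1932 = [43; 1, 20, 1, 86, …] (period length 4).
Convergents:
  p_0/q_0 = 43/1
  p_1/q_1 = 44/1
  p_2/q_2 = 923/21
  p_3/q_3 = 967/22
  p_4/q_4 = 84085/1913
  p_5/q_5 = 85052/1935
q_4 = 1913 ≤ 1919 < 1935 = q_5, so the answer is 84085/1913.

84085/1913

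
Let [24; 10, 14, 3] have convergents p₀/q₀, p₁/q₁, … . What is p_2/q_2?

Using pₖ = aₖpₖ₋₁ + pₖ₋₂, qₖ = aₖqₖ₋₁ + qₖ₋₂ (with p₋₁=1, p₋₂=0, q₋₁=0, q₋₂=1):
  k=0: a=24, p=24, q=1
  k=1: a=10, p=241, q=10
  k=2: a=14, p=3398, q=141

3398/141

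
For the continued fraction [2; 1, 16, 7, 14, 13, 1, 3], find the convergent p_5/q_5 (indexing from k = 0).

Using pₖ = aₖpₖ₋₁ + pₖ₋₂, qₖ = aₖqₖ₋₁ + qₖ₋₂ (with p₋₁=1, p₋₂=0, q₋₁=0, q₋₂=1):
  k=0: a=2, p=2, q=1
  k=1: a=1, p=3, q=1
  k=2: a=16, p=50, q=17
  k=3: a=7, p=353, q=120
  k=4: a=14, p=4992, q=1697
  k=5: a=13, p=65249, q=22181

65249/22181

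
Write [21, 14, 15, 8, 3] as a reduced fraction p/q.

Fold from the inside: start with 3/1.
  8 + 1/3 = 25/3
  15 + 3/25 = 378/25
  14 + 25/378 = 5317/378
  21 + 378/5317 = 112035/5317

112035/5317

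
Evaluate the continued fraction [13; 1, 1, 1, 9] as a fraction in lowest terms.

396/29

Using pₖ = aₖpₖ₋₁ + pₖ₋₂ and qₖ = aₖqₖ₋₁ + qₖ₋₂:
  k=0: a=13, p=13, q=1
  k=1: a=1, p=14, q=1
  k=2: a=1, p=27, q=2
  k=3: a=1, p=41, q=3
  k=4: a=9, p=396, q=29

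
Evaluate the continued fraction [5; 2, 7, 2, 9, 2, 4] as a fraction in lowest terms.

Using pₖ = aₖpₖ₋₁ + pₖ₋₂ and qₖ = aₖqₖ₋₁ + qₖ₋₂:
  k=0: a=5, p=5, q=1
  k=1: a=2, p=11, q=2
  k=2: a=7, p=82, q=15
  k=3: a=2, p=175, q=32
  k=4: a=9, p=1657, q=303
  k=5: a=2, p=3489, q=638
  k=6: a=4, p=15613, q=2855

15613/2855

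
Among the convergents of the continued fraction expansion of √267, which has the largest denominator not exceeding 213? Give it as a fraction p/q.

√267 = [16; 2, 1, 15, 1, 2, 32, …] (period length 6).
Convergents:
  p_0/q_0 = 16/1
  p_1/q_1 = 33/2
  p_2/q_2 = 49/3
  p_3/q_3 = 768/47
  p_4/q_4 = 817/50
  p_5/q_5 = 2402/147
  p_6/q_6 = 77681/4754
q_5 = 147 ≤ 213 < 4754 = q_6, so the answer is 2402/147.

2402/147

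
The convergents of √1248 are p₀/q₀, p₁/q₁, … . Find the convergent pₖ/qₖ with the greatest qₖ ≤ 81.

1837/52

√1248 = [35; 3, 17, 3, 70, …] (period length 4).
Convergents:
  p_0/q_0 = 35/1
  p_1/q_1 = 106/3
  p_2/q_2 = 1837/52
  p_3/q_3 = 5617/159
q_2 = 52 ≤ 81 < 159 = q_3, so the answer is 1837/52.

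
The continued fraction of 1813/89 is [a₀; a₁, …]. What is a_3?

2

1813 = 20·89 + 33   →  a_0 = 20
89 = 2·33 + 23   →  a_1 = 2
33 = 1·23 + 10   →  a_2 = 1
23 = 2·10 + 3   →  a_3 = 2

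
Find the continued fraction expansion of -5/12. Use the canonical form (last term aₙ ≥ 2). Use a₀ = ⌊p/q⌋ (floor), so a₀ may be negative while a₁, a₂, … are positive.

-5 = -1·12 + 7
12 = 1·7 + 5
7 = 1·5 + 2
5 = 2·2 + 1
2 = 2·1 + 0  (stop)
So -5/12 = [-1; 1, 1, 2, 2].

[-1; 1, 1, 2, 2]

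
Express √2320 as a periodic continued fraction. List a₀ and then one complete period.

a₀ = ⌊√2320⌋ = 48.
With m₀=0, d₀=1 and mₖ₊₁ = dₖaₖ − mₖ, dₖ₊₁ = (n − mₖ₊₁²)/dₖ, aₖ₊₁ = ⌊(a₀+mₖ₊₁)/dₖ₊₁⌋:
  k=1: m=48, d=16, a=6
  k=2: m=48, d=1, a=96
d=1 and a=2a₀=96 at k=2, so the next step gives (m, d) = (48, 16) again — its k=1 value — and the period has length 2.

[48; 6, 96]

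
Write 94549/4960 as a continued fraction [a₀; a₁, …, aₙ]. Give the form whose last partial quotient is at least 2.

[19; 16, 19, 3, 5]

94549 = 19·4960 + 309
4960 = 16·309 + 16
309 = 19·16 + 5
16 = 3·5 + 1
5 = 5·1 + 0  (stop)
So 94549/4960 = [19; 16, 19, 3, 5].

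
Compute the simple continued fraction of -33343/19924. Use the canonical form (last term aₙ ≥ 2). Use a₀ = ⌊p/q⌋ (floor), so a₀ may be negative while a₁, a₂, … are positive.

-33343 = -2×19924 + 6505
19924 = 3×6505 + 409
6505 = 15×409 + 370
409 = 1×370 + 39
370 = 9×39 + 19
39 = 2×19 + 1
19 = 19×1 + 0  (stop)
So -33343/19924 = [-2; 3, 15, 1, 9, 2, 19].

[-2; 3, 15, 1, 9, 2, 19]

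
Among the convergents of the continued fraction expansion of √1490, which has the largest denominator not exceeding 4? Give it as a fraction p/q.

116/3

√1490 = [38; 1, 1, 1, 1, 76, …] (period length 5).
Convergents:
  p_0/q_0 = 38/1
  p_1/q_1 = 39/1
  p_2/q_2 = 77/2
  p_3/q_3 = 116/3
  p_4/q_4 = 193/5
q_3 = 3 ≤ 4 < 5 = q_4, so the answer is 116/3.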